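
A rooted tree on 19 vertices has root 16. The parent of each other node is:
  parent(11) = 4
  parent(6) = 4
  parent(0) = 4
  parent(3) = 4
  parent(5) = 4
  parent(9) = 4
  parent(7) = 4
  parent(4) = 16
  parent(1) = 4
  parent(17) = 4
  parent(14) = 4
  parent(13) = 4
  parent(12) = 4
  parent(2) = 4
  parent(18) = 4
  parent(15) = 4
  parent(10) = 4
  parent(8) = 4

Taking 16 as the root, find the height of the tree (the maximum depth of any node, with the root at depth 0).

A deepest node is 10, reached by 16 → 4 → 10.
That path has 2 edges, so the height is 2.

2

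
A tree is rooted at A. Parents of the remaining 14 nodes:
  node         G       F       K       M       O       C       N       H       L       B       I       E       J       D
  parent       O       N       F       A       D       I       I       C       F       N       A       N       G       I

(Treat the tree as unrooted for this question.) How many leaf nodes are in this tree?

7

Exactly 7 nodes have a single neighbour: B, E, H, J, K, L, M.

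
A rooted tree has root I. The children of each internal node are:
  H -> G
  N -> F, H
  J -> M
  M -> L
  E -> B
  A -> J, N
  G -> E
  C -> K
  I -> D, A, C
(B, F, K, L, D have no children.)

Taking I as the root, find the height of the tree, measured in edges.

The longest root-to-leaf path is I → A → N → H → G → E → B (6 edges).

6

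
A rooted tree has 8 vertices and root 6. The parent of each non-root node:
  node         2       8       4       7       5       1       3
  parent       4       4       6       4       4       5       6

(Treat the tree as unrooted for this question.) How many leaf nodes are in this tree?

5

The leaves are 1, 2, 3, 7, 8.
That is 5 leaves.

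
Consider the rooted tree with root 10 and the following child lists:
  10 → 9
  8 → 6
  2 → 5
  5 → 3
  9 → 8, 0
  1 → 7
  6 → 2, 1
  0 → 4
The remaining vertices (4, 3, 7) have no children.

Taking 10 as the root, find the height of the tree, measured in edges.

3 sits deepest: 10 → 9 → 8 → 6 → 2 → 5 → 3 — 6 edges from the root.

6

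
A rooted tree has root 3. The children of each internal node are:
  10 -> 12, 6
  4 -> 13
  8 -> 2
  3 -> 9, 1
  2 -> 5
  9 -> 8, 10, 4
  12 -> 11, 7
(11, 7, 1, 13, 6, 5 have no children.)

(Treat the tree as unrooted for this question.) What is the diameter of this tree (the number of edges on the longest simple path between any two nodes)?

6

BFS from 5 reaches 7 last, at distance 6; BFS from 7 confirms no node is farther.
Path: 5–2–8–9–10–12–7.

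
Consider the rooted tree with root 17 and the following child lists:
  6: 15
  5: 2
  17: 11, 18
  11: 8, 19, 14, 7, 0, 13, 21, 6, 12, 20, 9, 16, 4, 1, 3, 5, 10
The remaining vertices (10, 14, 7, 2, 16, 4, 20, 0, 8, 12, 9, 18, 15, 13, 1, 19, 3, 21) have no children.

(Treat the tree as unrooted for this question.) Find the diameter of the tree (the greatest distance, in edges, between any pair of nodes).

A longest path is 18 – 17 – 11 – 5 – 2, with 4 edges.

4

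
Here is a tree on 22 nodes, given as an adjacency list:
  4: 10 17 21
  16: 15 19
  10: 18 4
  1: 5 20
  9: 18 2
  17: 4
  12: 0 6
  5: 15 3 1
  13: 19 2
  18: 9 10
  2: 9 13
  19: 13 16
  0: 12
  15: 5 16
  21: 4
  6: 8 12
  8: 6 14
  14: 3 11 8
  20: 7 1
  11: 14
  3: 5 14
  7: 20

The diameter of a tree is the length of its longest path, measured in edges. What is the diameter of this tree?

16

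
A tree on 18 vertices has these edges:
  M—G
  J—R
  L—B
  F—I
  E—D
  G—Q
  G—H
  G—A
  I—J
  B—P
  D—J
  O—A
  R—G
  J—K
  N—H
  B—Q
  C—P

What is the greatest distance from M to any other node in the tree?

5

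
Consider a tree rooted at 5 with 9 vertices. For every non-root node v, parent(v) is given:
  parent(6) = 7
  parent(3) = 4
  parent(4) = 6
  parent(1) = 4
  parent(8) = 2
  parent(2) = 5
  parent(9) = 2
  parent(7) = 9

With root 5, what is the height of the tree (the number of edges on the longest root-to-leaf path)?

6

The longest root-to-leaf path is 5-2-9-7-6-4-3 (6 edges).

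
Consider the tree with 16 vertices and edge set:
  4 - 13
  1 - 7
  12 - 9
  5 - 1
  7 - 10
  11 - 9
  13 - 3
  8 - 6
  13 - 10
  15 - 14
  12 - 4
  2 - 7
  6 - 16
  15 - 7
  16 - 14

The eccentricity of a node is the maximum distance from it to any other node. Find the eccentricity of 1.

7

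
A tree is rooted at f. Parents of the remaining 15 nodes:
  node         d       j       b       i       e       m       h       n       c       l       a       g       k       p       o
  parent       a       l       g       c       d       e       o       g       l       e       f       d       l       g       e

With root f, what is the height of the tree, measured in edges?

The longest root-to-leaf path is f–a–d–e–l–c–i (6 edges).

6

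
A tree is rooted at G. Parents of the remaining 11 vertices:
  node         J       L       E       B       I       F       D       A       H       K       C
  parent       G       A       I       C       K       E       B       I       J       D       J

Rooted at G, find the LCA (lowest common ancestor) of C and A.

Ancestors of C (toward the root): C, J, G.
Ancestors of A: A, I, K, D, B, C, J, G.
The deepest node appearing in both lists is C.

C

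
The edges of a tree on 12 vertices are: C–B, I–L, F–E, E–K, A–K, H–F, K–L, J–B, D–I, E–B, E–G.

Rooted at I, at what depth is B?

I → L → K → E → B — 4 edges.

4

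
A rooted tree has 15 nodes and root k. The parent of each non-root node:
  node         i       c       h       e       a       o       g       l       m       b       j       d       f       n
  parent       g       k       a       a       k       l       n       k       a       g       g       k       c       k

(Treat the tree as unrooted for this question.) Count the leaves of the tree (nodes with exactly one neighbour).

9

The leaves are b, d, e, f, h, i, j, m, o.
That is 9 leaves.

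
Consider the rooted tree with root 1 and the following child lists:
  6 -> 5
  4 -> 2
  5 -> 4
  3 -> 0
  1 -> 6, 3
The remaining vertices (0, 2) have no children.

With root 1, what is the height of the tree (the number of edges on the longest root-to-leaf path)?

A deepest node is 2, reached by 1-6-5-4-2.
That path has 4 edges, so the height is 4.

4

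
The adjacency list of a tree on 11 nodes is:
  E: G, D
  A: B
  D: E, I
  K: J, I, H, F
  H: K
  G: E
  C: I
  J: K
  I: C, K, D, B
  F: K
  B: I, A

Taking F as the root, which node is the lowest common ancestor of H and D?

Ancestors of H (toward the root): H, K, F.
Ancestors of D: D, I, K, F.
The deepest node appearing in both lists is K.

K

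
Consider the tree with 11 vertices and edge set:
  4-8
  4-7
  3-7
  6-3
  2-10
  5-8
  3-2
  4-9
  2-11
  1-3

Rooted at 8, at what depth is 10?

5

8 → 4 → 7 → 3 → 2 → 10 — 5 edges.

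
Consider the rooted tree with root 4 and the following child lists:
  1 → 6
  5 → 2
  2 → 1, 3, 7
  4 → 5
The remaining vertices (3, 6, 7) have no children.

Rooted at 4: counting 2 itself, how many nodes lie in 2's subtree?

5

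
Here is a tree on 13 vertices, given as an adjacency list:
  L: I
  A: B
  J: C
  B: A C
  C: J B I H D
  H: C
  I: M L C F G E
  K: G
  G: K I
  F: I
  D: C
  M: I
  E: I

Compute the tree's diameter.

5

A longest path is K – G – I – C – B – A, with 5 edges.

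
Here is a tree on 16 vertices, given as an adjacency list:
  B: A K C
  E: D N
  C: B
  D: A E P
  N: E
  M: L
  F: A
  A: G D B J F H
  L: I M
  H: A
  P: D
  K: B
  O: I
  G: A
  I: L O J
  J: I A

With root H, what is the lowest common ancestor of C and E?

Path C→root: C B A H; path E→root: E D A H.
First common node: A.

A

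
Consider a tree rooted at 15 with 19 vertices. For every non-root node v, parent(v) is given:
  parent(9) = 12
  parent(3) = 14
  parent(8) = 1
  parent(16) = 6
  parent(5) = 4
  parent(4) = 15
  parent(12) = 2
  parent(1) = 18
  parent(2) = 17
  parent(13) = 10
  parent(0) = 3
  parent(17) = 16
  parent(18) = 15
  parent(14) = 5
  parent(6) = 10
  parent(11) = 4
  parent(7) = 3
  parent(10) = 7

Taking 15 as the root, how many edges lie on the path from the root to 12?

Climbing from 12 to the root: 12 → 2 → 17 → 16 → 6 → 10 → 7 → 3 → 14 → 5 → 4 → 15. That's 11 steps.

11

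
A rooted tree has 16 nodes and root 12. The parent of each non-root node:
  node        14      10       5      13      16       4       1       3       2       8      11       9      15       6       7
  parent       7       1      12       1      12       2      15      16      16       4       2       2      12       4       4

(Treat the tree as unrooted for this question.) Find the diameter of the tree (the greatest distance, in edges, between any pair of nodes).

A longest path is 10 – 1 – 15 – 12 – 16 – 2 – 4 – 7 – 14, with 8 edges.

8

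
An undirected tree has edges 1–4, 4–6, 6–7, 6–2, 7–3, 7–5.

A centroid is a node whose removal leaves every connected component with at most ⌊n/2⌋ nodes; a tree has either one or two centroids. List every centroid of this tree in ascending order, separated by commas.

Delete 6: the remaining components have sizes 3, 2, 1. Max 3 ≤ 3, so 6 is a centroid.
Every other node leaves some component of size > 3, so the centroid is unique.

6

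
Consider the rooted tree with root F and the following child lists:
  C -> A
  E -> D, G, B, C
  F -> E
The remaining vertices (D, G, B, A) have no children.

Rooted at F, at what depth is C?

2

F – E – C — 2 edges.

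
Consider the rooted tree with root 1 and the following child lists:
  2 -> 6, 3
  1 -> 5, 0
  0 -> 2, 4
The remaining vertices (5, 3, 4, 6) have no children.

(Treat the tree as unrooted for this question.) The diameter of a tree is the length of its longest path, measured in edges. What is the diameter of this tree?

4

BFS from 5 reaches 3 last, at distance 4; BFS from 3 confirms no node is farther.
Path: 5–1–0–2–3.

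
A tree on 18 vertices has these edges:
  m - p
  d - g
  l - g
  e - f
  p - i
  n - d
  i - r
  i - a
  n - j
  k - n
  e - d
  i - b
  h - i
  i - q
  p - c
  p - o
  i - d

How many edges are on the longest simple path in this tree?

Starting from m, a farthest node is k at distance 5.
One longest path: m – p – i – d – n – k.
So the diameter is 5.

5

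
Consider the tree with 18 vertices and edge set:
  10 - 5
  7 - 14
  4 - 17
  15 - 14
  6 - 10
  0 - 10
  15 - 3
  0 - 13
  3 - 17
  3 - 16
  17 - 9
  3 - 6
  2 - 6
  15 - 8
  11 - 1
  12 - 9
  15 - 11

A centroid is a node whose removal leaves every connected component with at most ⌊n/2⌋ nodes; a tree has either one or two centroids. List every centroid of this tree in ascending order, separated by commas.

3

If 3 is removed the pieces have sizes 6, 6, 4, 1, all ≤ ⌊18/2⌋ = 9.
No neighbour of 3 does as well, so 3 is the unique centroid.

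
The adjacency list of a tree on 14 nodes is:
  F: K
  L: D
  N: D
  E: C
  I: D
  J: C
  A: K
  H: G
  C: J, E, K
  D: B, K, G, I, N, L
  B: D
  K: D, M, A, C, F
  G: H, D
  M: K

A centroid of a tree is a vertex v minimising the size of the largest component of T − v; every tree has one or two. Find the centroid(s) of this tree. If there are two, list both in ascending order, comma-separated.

Delete D: the remaining components have sizes 7, 2, 1, 1, 1, 1. Max 7 ≤ 7, so D is a centroid.
Its neighbour K also leaves a largest component of size 7, so both are centroids.

D, K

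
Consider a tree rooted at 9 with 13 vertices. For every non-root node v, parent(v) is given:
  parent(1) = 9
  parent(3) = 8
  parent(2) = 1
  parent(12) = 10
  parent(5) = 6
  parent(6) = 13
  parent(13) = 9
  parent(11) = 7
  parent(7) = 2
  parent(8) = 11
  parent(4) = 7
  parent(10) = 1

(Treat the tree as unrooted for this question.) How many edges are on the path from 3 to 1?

Walking from 3: 3 - 8 - 11 - 7 - 2 - 1. Length 5.

5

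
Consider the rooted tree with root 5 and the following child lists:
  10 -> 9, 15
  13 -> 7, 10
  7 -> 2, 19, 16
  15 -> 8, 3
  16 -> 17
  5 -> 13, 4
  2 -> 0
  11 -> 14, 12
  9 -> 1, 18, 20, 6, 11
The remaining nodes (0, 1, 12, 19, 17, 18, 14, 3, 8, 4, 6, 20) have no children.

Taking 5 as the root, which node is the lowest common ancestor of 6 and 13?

13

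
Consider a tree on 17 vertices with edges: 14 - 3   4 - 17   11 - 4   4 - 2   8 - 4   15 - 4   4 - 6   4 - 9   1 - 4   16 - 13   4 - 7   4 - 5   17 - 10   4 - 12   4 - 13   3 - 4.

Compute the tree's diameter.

A longest path is 14 - 3 - 4 - 13 - 16, with 4 edges.

4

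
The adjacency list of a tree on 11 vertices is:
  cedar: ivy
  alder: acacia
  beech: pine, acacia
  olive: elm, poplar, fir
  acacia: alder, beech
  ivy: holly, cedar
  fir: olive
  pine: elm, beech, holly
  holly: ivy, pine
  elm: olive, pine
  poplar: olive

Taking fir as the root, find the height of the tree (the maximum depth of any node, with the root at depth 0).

alder sits deepest: fir–olive–elm–pine–beech–acacia–alder — 6 edges from the root.

6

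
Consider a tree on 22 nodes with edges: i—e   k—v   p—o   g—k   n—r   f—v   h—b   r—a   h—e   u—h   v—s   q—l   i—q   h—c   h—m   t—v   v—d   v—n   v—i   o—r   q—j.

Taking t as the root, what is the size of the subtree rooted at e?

6

The subtree rooted at e contains: e, h, c, u, b, m — 6 nodes.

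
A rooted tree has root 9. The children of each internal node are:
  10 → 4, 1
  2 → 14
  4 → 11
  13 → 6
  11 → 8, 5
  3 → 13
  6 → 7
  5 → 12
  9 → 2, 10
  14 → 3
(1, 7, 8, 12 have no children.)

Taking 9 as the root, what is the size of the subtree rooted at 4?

5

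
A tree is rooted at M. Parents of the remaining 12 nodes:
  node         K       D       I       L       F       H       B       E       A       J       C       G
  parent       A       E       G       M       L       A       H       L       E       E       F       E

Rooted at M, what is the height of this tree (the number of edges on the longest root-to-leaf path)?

A deepest node is B, reached by M–L–E–A–H–B.
That path has 5 edges, so the height is 5.

5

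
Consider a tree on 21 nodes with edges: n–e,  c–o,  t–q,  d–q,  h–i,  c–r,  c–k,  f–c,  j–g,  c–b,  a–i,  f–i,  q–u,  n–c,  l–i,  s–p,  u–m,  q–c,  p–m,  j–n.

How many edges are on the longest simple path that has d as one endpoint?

The node farthest from d is s (l, h, a, g also at distance 5), via d–q–u–m–p–s — 5 edges.

5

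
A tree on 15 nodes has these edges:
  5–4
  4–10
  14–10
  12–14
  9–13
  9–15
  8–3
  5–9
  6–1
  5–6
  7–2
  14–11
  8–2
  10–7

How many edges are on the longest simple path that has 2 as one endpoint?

6

A farthest node from 2 is 1 (13, 15 also at distance 6).
The path 2-7-10-4-5-6-1 has 6 edges.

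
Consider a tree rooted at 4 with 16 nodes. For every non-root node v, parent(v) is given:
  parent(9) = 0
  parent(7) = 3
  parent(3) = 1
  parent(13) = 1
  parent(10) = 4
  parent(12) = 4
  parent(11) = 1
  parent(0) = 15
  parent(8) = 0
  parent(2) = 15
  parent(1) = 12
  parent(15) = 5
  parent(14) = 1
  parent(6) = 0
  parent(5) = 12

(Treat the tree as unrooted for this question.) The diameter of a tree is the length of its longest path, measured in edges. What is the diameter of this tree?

Starting from 9, a farthest node is 7 at distance 7.
One longest path: 9 – 0 – 15 – 5 – 12 – 1 – 3 – 7.
So the diameter is 7.

7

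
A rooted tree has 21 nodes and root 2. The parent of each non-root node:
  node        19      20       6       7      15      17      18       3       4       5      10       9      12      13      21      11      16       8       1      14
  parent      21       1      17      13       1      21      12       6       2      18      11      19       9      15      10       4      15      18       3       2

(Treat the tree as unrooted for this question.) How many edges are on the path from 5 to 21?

5

5 – 18 – 12 – 9 – 19 – 21: 5 edges.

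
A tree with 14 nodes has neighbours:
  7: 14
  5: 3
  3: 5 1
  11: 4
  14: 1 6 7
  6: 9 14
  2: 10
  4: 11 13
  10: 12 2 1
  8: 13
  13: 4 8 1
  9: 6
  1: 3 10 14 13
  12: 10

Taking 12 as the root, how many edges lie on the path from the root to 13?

3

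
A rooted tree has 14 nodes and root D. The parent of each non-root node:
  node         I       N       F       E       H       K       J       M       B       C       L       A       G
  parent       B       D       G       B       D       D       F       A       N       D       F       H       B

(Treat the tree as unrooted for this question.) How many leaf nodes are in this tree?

Exactly 7 nodes have a single neighbour: C, E, I, J, K, L, M.

7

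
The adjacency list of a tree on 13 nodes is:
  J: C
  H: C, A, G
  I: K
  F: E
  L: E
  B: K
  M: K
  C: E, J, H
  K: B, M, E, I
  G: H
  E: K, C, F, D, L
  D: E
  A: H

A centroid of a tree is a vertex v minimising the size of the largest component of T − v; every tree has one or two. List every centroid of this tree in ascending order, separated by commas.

E

Delete E: the remaining components have sizes 5, 4, 1, 1, 1. Max 5 ≤ 6, so E is a centroid.
No neighbour of E does as well, so E is the unique centroid.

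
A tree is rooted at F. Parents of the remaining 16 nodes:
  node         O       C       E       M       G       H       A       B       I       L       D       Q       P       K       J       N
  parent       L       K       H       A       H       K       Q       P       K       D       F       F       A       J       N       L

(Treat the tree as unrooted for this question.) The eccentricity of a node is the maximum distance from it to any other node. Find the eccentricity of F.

7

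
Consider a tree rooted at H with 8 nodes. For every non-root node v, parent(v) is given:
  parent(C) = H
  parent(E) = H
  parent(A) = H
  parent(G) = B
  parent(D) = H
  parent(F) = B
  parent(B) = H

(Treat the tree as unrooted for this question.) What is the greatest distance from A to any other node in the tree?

The node farthest from A is G (F also at distance 3), via A – H – B – G — 3 edges.

3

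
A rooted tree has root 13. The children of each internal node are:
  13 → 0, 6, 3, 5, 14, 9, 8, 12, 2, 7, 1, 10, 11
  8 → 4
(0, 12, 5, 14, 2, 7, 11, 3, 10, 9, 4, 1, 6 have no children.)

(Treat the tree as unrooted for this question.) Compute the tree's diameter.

A longest path is 4–8–13–2, with 3 edges.

3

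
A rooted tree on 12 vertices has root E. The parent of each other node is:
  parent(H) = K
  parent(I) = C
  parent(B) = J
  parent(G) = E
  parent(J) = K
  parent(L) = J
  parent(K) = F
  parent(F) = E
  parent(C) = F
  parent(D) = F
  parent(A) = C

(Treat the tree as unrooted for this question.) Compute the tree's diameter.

5

BFS from A reaches L last, at distance 5; BFS from L confirms no node is farther.
Path: A - C - F - K - J - L.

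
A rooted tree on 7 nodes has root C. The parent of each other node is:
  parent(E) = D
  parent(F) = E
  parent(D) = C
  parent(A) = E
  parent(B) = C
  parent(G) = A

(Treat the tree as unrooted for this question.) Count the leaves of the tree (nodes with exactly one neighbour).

Degree-1 nodes: B, F, G — 3 of them.

3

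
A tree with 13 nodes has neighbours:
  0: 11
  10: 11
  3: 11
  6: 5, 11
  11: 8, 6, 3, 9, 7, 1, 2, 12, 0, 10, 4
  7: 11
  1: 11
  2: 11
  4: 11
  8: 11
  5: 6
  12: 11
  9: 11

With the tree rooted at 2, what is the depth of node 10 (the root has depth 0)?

Climbing from 10 to the root: 10–11–2. That's 2 steps.

2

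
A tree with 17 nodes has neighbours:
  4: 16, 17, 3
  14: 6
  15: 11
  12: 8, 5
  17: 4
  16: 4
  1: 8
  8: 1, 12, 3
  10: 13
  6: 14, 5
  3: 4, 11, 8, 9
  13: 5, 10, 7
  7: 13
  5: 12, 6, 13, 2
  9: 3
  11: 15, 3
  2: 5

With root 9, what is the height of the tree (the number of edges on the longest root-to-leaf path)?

A deepest node is 10, reached by 9-3-8-12-5-13-10.
That path has 6 edges, so the height is 6.

6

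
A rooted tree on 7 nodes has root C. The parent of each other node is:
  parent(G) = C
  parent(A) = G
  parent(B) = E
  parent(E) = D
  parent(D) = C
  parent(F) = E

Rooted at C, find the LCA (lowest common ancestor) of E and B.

Ancestors of E (toward the root): E, D, C.
Ancestors of B: B, E, D, C.
The deepest node appearing in both lists is E.

E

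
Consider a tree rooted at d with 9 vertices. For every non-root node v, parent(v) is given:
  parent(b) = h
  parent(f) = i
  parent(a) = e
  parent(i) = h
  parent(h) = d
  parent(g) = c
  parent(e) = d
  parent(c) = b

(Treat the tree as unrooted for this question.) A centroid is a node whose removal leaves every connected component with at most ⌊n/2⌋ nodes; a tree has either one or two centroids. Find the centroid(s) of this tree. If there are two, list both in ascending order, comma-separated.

Delete h: the remaining components have sizes 3, 3, 2. Max 3 ≤ 4, so h is a centroid.
No neighbour of h does as well, so h is the unique centroid.

h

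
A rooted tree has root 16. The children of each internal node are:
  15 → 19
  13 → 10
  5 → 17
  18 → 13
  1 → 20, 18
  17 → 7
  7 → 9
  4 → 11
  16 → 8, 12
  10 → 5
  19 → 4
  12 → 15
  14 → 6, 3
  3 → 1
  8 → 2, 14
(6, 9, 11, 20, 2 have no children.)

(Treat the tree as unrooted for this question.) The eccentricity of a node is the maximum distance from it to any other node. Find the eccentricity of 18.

The node farthest from 18 is 11, via 18 – 1 – 3 – 14 – 8 – 16 – 12 – 15 – 19 – 4 – 11 — 10 edges.

10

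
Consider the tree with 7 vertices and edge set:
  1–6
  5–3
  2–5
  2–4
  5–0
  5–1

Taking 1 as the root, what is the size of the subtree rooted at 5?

5

5's subtree: {5, 2, 3, 0, 4}, size 5.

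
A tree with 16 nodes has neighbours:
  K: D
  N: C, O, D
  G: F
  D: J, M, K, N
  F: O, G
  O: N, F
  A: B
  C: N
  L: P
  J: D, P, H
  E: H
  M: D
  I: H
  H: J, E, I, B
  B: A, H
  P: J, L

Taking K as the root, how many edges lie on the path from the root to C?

K–D–N–C — 3 edges.

3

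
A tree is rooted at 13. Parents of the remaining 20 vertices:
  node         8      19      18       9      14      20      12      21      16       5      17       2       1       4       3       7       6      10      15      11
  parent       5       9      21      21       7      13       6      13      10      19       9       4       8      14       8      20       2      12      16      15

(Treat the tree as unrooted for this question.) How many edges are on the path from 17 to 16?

12

17–9–21–13–20–7–14–4–2–6–12–10–16: 12 edges.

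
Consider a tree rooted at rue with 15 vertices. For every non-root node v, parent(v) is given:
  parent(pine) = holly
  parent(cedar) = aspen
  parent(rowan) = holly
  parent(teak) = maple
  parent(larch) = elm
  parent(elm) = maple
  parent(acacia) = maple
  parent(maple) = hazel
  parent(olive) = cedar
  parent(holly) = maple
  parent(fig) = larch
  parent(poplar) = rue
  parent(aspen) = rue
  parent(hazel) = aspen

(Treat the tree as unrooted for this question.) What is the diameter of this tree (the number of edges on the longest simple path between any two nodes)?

7

A longest path is fig-larch-elm-maple-hazel-aspen-cedar-olive, with 7 edges.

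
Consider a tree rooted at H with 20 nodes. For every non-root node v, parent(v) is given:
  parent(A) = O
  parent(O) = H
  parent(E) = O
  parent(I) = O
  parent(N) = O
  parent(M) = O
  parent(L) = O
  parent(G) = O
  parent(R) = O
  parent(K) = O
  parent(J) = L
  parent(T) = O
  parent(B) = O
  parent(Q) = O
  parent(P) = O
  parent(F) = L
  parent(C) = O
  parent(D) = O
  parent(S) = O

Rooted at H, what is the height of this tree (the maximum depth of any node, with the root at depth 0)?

3

A deepest node is F, reached by H–O–L–F.
That path has 3 edges, so the height is 3.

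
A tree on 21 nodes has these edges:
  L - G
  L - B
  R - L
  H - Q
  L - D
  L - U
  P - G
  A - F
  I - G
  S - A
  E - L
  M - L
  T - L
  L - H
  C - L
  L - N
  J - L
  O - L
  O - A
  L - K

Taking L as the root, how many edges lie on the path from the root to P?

2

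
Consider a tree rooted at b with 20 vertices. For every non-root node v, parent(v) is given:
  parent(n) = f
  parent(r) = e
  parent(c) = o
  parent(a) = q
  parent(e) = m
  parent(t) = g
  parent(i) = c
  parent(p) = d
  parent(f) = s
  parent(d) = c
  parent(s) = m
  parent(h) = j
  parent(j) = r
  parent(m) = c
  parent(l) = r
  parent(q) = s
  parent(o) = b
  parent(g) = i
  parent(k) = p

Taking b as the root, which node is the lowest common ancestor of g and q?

Ancestors of g (toward the root): g, i, c, o, b.
Ancestors of q: q, s, m, c, o, b.
The deepest node appearing in both lists is c.

c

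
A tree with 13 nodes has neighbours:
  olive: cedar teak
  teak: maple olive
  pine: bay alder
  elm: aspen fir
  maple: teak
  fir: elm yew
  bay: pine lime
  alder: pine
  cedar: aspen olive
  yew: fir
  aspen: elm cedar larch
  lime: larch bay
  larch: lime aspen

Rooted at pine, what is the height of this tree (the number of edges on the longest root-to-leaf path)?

The longest root-to-leaf path is pine – bay – lime – larch – aspen – cedar – olive – teak – maple (8 edges).

8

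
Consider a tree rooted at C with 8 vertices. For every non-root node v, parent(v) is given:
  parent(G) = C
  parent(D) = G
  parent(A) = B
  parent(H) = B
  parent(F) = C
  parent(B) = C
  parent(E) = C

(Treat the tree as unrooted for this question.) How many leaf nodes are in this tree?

Exactly 5 nodes have a single neighbour: A, D, E, F, H.

5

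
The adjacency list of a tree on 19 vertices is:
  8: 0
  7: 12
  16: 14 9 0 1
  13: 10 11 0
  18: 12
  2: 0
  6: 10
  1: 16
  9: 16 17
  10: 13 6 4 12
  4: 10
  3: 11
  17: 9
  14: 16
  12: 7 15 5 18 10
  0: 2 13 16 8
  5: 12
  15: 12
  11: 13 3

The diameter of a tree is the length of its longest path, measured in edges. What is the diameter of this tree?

7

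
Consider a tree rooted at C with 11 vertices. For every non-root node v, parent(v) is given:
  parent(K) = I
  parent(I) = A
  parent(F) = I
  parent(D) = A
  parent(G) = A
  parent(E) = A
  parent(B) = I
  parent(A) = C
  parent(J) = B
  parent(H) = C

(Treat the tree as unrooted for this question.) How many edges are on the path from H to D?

3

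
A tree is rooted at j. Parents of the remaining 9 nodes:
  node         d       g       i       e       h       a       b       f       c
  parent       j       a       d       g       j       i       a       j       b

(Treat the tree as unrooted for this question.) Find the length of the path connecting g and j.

4

g – a – i – d – j: 4 edges.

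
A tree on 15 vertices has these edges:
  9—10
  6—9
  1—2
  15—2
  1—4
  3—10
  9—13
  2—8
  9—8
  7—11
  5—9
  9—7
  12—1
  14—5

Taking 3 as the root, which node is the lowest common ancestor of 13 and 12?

9

Path 13→root: 13 9 10 3; path 12→root: 12 1 2 8 9 10 3.
First common node: 9.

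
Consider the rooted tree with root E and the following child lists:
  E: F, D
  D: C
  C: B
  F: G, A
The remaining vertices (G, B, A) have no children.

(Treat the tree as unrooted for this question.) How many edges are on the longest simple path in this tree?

5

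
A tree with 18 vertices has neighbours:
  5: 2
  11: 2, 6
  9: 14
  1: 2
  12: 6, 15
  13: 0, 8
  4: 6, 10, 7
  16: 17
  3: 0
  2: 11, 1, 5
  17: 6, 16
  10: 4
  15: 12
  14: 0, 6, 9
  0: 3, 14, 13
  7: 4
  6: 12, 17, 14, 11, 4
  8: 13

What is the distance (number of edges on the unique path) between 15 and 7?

4

The path is 15–12–6–4–7, which has 4 edges.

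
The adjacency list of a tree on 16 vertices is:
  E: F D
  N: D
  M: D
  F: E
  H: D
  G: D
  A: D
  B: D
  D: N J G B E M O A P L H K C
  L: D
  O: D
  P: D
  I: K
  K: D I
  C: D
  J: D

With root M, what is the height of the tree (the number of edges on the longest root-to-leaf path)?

3

The longest root-to-leaf path is M–D–E–F (3 edges).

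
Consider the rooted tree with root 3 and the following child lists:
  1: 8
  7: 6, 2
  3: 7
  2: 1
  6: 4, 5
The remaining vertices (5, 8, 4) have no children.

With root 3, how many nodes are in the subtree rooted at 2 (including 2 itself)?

3

Descendants of 2 (including itself): 2, 1, 8. That's 3.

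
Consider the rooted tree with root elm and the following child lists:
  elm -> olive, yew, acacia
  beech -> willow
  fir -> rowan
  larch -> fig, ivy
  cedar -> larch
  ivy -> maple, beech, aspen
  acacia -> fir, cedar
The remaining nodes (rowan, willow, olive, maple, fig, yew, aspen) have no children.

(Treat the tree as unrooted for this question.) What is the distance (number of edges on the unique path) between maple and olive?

maple – ivy – larch – cedar – acacia – elm – olive: 6 edges.

6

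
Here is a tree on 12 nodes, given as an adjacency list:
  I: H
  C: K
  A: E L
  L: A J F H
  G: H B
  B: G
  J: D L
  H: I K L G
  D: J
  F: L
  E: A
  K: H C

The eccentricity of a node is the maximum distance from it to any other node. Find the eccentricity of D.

5

A farthest node from D is B (C also at distance 5).
The path D–J–L–H–G–B has 5 edges.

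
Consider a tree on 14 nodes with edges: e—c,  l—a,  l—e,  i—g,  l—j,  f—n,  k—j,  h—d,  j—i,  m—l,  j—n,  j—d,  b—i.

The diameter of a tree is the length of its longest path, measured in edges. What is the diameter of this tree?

5

BFS from f reaches c last, at distance 5; BFS from c confirms no node is farther.
Path: f - n - j - l - e - c.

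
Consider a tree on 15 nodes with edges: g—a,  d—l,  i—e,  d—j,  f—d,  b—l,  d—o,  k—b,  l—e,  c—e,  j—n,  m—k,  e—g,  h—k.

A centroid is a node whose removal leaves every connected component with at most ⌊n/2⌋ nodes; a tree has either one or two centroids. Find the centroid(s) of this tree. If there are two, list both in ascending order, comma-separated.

Delete l: the remaining components have sizes 5, 5, 4. Max 5 ≤ 7, so l is a centroid.
No neighbour of l does as well, so l is the unique centroid.

l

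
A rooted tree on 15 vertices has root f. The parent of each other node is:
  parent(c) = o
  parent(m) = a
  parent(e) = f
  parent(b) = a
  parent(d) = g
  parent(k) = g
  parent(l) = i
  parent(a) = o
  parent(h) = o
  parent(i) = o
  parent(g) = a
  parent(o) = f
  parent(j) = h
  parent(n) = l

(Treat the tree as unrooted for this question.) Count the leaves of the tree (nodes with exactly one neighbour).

Exactly 8 nodes have a single neighbour: b, c, d, e, j, k, m, n.

8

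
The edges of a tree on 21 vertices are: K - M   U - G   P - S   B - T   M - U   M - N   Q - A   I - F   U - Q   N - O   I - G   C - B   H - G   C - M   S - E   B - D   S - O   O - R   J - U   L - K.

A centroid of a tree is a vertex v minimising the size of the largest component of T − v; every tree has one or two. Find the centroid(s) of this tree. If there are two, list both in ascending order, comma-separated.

Removing M splits the tree into components of sizes 8, 6, 4, 2; the largest is 8 ≤ ⌊21/2⌋ = 10.
Every other node leaves some component of size > 10, so the centroid is unique.

M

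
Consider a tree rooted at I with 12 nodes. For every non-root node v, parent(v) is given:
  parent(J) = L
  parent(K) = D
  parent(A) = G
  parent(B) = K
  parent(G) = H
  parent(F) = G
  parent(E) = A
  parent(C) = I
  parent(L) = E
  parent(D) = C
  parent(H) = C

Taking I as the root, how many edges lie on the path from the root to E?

5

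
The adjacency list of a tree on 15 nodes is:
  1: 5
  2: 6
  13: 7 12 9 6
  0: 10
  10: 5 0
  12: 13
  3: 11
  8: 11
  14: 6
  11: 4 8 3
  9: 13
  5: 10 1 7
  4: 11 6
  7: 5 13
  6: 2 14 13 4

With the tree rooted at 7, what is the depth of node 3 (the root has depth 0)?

Climbing from 3 to the root: 3 → 11 → 4 → 6 → 13 → 7. That's 5 steps.

5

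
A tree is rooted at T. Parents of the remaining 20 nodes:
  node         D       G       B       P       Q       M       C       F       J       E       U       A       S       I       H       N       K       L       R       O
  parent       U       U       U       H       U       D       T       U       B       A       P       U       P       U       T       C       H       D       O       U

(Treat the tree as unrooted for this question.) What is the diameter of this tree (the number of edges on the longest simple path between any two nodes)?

A longest path is N – C – T – H – P – U – B – J, with 7 edges.

7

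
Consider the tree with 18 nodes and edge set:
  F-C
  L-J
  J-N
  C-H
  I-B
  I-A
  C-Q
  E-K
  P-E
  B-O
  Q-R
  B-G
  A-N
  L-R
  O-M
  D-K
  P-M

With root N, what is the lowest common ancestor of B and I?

I

Path B→root: B I A N; path I→root: I A N.
First common node: I.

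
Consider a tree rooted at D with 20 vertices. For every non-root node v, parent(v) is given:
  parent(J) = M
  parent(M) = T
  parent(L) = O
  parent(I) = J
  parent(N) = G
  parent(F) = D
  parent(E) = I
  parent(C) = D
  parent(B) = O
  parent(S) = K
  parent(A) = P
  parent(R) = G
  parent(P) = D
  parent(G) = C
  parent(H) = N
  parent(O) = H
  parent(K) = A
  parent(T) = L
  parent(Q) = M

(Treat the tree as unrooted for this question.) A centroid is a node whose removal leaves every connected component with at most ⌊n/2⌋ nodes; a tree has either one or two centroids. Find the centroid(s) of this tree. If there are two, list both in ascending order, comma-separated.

If N is removed the pieces have sizes 10, 9, all ≤ ⌊20/2⌋ = 10.
Its neighbour H also leaves a largest component of size 10, so both are centroids.

H, N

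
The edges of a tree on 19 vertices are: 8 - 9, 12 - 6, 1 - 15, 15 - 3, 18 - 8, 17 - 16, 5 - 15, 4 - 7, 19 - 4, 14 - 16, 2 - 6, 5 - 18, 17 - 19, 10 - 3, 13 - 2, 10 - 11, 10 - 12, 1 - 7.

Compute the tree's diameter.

Starting from 14, a farthest node is 13 at distance 13.
One longest path: 14-16-17-19-4-7-1-15-3-10-12-6-2-13.
So the diameter is 13.

13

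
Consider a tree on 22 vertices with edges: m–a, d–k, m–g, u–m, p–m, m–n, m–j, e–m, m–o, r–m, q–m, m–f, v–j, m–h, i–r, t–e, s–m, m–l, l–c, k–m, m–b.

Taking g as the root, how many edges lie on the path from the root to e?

2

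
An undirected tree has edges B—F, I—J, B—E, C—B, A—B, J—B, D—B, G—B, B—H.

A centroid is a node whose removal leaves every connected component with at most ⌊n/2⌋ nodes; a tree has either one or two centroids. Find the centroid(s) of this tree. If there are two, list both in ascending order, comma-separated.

B

Removing B splits the tree into components of sizes 2, 1, 1, 1, 1, 1, 1, 1; the largest is 2 ≤ ⌊10/2⌋ = 5.
No neighbour of B does as well, so B is the unique centroid.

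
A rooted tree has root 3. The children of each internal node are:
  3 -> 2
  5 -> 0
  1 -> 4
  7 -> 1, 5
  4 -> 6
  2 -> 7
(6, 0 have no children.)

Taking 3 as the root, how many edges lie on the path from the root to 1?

3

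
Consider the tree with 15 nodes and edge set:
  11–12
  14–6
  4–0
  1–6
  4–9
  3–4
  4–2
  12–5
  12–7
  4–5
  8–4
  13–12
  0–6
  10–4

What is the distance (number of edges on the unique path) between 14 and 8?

4

14–6–0–4–8: 4 edges.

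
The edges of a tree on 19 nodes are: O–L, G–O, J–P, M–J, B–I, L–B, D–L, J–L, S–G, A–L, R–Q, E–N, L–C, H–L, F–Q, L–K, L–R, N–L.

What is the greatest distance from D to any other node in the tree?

4

Distances from D peak at 4, attained at S (F also at distance 4).
D-L-O-G-S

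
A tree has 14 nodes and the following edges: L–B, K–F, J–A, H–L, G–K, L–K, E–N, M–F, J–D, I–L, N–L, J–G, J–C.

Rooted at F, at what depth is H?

Climbing from H to the root: H – L – K – F. That's 3 steps.

3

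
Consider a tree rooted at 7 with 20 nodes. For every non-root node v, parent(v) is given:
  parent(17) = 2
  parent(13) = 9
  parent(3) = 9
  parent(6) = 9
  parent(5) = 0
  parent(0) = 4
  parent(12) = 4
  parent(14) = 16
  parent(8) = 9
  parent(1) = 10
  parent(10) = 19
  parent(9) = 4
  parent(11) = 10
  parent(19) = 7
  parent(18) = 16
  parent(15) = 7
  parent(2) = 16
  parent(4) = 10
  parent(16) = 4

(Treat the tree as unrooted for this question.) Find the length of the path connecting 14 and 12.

The path is 14–16–4–12, which has 3 edges.

3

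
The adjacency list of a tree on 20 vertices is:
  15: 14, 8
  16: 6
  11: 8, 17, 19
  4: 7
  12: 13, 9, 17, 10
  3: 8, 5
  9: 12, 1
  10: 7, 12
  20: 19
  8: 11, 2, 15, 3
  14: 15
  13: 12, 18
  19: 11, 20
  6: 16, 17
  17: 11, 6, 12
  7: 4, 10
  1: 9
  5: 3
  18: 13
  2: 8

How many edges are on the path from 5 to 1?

7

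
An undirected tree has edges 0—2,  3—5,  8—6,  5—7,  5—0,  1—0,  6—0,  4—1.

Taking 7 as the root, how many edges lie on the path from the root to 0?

2

Climbing from 0 to the root: 0 → 5 → 7. That's 2 steps.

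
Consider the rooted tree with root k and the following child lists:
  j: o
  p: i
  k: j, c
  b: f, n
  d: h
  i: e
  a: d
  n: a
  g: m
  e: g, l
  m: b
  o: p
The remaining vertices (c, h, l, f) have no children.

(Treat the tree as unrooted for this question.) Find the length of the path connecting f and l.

Walking from f: f - b - m - g - e - l. Length 5.

5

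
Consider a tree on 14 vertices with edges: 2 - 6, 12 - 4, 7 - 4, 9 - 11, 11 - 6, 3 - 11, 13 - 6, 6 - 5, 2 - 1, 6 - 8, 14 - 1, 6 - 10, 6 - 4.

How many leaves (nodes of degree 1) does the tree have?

9

Degree-1 nodes: 3, 5, 7, 8, 9, 10, 12, 13, 14 — 9 of them.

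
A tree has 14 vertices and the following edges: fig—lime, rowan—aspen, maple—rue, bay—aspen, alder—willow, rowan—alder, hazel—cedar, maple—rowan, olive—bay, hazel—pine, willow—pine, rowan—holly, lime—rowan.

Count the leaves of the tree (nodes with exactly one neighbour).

5

Exactly 5 nodes have a single neighbour: cedar, fig, holly, olive, rue.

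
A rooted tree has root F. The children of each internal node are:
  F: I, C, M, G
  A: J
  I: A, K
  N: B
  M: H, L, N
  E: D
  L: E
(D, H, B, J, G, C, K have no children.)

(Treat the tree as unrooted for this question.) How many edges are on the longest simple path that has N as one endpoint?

5

The node farthest from N is J, via N – M – F – I – A – J — 5 edges.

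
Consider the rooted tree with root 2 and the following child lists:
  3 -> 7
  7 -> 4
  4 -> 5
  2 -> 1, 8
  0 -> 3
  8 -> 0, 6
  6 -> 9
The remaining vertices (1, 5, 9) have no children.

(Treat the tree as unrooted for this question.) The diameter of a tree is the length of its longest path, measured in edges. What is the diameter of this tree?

A longest path is 5 - 4 - 7 - 3 - 0 - 8 - 6 - 9, with 7 edges.

7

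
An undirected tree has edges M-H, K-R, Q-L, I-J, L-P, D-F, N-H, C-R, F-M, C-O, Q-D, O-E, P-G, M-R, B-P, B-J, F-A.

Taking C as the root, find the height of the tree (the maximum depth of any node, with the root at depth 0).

10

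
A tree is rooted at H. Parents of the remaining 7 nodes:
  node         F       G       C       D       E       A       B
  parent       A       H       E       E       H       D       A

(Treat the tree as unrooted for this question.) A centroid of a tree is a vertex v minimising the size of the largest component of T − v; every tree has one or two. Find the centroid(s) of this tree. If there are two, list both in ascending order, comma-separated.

D, E

Delete D: the remaining components have sizes 4, 3. Max 4 ≤ 4, so D is a centroid.
Its neighbour E also leaves a largest component of size 4, so both are centroids.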